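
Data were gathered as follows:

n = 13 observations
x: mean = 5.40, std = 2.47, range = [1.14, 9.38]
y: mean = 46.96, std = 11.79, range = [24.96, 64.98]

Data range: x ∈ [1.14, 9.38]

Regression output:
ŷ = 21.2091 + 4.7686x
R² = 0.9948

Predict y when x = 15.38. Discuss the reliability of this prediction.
The equation gives ŷ = 94.5502; however x = 15.38 is 6.00 units above the observed range, so this extrapolated value should not be trusted.

Prediction calculation:
ŷ = 21.2091 + 4.7686 × 15.38
ŷ = 94.5502

Reliability:
- Data range: x ∈ [1.14, 9.38]
- Prediction point: x = 15.38 is 6.00 units above the observed range → this is EXTRAPOLATION, not interpolation

Why that matters here:
- Real relationships often flatten, saturate, or turn nonlinear at extremes
- The standard error of prediction grows with (x − x̄)², and x = 15.38 is far from x̄ = 5.40

Report the number if required, but flag clearly that it is an extrapolation.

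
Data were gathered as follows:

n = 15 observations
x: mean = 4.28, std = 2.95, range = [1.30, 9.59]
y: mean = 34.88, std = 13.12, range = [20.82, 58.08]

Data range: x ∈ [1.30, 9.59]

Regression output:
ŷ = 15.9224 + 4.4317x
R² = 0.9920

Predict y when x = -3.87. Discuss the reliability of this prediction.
ŷ = -1.2283 (extrapolation — x = -3.87 lies outside [1.30, 9.59], so reliability is low).

Prediction calculation:
ŷ = 15.9224 + 4.4317 × (-3.87)
ŷ = -1.2283

Reliability:
- Data range: x ∈ [1.30, 9.59]
- Prediction point: x = -3.87 is 5.17 units below the observed range → this is EXTRAPOLATION, not interpolation

Why that matters here:
- The standard error of prediction grows with (x − x̄)², and x = -3.87 is far from x̄ = 4.28
- Real relationships often flatten, saturate, or turn nonlinear at extremes

A defensible statement: 'if the linear trend continued to x = -3.87, y would be about -1.2283' — the premise is untested.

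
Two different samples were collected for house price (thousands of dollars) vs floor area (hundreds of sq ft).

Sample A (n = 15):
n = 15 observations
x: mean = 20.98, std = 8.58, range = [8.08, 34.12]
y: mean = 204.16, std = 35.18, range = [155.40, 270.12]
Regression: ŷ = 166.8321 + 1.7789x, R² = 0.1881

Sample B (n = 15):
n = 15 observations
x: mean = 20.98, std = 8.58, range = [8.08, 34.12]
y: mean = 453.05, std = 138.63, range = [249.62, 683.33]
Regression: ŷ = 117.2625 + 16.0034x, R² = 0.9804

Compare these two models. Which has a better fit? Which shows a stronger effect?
Model B has the better fit (R² = 0.9804 vs 0.1881). Model B shows the stronger effect (|β₁| = 16.0034 vs 1.7789).

Model Comparison:

Goodness of fit (R²):
- Model A: R² = 0.1881 → 18.81% of variance in house price explained
- Model B: R² = 0.9804 → 98.04% of variance in house price explained
- 0.9804 > 0.1881 → Model B has the better fit

Which has the larger per-hundred sq ft effect? (|β₁|)
- Model A: β₁ = 1.7789 → predicted house price rises 1.7789 thousand dollars per additional hundred sq ft of floor area
- Model B: β₁ = 16.0034 → predicted house price rises 16.0034 thousand dollars per additional hundred sq ft of floor area
- |1.7789| < |16.0034| → Model B shows the stronger marginal effect

Notes:
- R² measures how tightly points cluster around the line; β₁ measures how steep the line is — they answer different questions.
- A better fit (higher R²) doesn't necessarily mean a more important relationship.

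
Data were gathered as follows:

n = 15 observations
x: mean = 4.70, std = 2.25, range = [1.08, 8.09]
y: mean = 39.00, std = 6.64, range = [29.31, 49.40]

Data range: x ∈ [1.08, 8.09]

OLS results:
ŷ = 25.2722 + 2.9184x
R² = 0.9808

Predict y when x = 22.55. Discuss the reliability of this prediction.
ŷ = 91.0821, but this is extrapolation (above the data range [1.08, 8.09]) and may be unreliable.

Prediction calculation:
ŷ = 25.2722 + 2.9184 × 22.55
ŷ = 91.0821

Reliability:
- Data range: x ∈ [1.08, 8.09]
- Prediction point: x = 22.55 is 14.46 units above the observed range → this is EXTRAPOLATION, not interpolation

Why that matters here:
- The linear relationship may not hold outside the observed range
- Real relationships often flatten, saturate, or turn nonlinear at extremes
- The standard error of prediction grows with (x − x̄)², and x = 22.55 is far from x̄ = 4.70

Report the number if required, but flag clearly that it is an extrapolation.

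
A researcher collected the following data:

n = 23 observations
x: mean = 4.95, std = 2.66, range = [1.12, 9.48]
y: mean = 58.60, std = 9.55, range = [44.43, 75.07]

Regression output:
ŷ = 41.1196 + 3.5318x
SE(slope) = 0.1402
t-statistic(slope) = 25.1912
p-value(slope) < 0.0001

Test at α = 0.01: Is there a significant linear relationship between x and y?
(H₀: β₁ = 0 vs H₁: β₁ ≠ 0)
Reject H₀: p-value < 0.0001 < α = 0.01. The linear relationship is significant at the 1% level.

Hypothesis test for the slope coefficient:

H₀: β₁ = 0 (no linear relationship)
H₁: β₁ ≠ 0 (linear relationship exists)

Test statistic: t = β̂₁ / SE(β̂₁) = 3.5318 / 0.1402 = 25.1912

With df = 21, the two-sided p-value for |t| = 25.1912 is <0.0001.

Decision rule: reject H₀ if p-value < α.
p-value < 0.0001 < α = 0.01 → reject H₀.

At α = 0.01 the data do provide convincing evidence of a nonzero slope.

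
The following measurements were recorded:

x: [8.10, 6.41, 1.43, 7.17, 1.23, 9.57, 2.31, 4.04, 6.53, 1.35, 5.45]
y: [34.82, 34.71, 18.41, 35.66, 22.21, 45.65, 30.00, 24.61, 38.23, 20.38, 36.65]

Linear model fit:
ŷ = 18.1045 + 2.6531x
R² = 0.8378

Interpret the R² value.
The model explains 83.78% of the variance in y (R² = 0.8378), leaving 16.22% unexplained; the fit is strong.

The coefficient of determination R² is the fraction of the total variation in y that the fitted line accounts for.

Here R² = 0.8378:
- Explained: 83.78% of the variation in y
- Unexplained (residual): 100% − 83.78% = 16.22%
- Rule of thumb (below 0.3 weak; 0.3 to below 0.7 moderate; 0.7 and above strong) → strong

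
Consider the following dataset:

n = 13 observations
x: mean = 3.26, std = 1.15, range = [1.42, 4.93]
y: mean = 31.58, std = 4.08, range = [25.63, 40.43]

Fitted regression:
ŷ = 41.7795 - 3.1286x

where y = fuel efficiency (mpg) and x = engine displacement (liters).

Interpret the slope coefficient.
An increase of one liter in engine displacement is associated with a 3.1286 mpg decrease in predicted fuel efficiency.

The slope β₁ = -3.1286 gives the rate at which the fitted fuel efficiency changes with engine displacement.

Interpretation:
- Engine displacement up by 1 liter → predicted fuel efficiency decreases by 3.1286 mpg
- This is a linear approximation: the same per-unit change is assumed across the whole observed x range
- The sign (−) gives the direction; the magnitude 3.1286 gives the size of the effect per liter

(β₀ = 41.7795 is the fitted value at x = 0 and is not part of the slope interpretation.)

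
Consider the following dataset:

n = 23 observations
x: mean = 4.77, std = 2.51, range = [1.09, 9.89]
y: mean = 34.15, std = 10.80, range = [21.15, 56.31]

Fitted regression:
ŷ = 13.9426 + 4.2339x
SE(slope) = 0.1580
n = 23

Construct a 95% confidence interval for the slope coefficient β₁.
The 95% CI for β₁ is (3.9053, 4.5625)

Confidence interval for the slope:

The 95% CI for β₁ is: β̂₁ ± t*(α/2, n-2) × SE(β̂₁)

Step 1: Find critical t-value
- Confidence level = 0.95
- Degrees of freedom = n - 2 = 23 - 2 = 21
- t*(α/2, 21) = 2.0796

Step 2: Calculate margin of error
Margin = 2.0796 × 0.1580 = 0.3286

Step 3: Construct interval
CI = 4.2339 ± 0.3286
CI = (3.9053, 4.5625)

Interpretation: intervals built this way capture the true β₁ in 95% of repeated samples; here the plausible range for the per-unit effect of x on y is 3.9053 to 4.5625.
Since 0 is outside the interval, a two-sided test at α = 0.05 would reject H₀: β₁ = 0.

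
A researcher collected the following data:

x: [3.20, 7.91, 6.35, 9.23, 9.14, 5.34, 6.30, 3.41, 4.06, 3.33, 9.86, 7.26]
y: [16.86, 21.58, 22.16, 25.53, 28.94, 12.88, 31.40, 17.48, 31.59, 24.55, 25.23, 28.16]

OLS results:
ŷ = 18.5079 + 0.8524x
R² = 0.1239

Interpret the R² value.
R² = 0.1239 means 12.39% of the variation in y is explained by the linear relationship with x. This indicates a weak fit.

The coefficient of determination R² is the fraction of the total variation in y that the fitted line accounts for.

Here R² = 0.1239:
- Explained: 12.39% of the variation in y
- Unexplained (residual): 100% − 12.39% = 87.61%
- Rule of thumb (below 0.3 weak; 0.3 to below 0.7 moderate; 0.7 and above strong) → weak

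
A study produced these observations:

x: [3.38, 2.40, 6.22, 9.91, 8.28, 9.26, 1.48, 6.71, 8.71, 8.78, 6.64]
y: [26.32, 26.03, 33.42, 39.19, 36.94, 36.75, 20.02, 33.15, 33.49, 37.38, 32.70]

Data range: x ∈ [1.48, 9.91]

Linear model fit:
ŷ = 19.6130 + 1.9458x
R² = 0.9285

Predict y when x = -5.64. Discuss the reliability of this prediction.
ŷ = 8.6387 (extrapolation — x = -5.64 lies outside [1.48, 9.91], so reliability is low).

Prediction calculation:
ŷ = 19.6130 + 1.9458 × (-5.64)
ŷ = 8.6387

Reliability:
- Data range: x ∈ [1.48, 9.91]
- Prediction point: x = -5.64 is 7.12 units below the observed range → this is EXTRAPOLATION, not interpolation

Why that matters here:
- Real relationships often flatten, saturate, or turn nonlinear at extremes
- The linear relationship may not hold outside the observed range
- R² describes fit only over the sampled x values; it says nothing about behaviour beyond them

Report the number if required, but flag clearly that it is an extrapolation.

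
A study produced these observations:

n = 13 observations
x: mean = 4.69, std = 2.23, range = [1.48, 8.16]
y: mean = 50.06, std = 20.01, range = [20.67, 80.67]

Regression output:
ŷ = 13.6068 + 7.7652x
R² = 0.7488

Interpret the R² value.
R² = 0.7488 means 74.88% of the variation in y is explained by the linear relationship with x. This indicates a strong fit.

R² (coefficient of determination) measures the proportion of variance in y explained by the regression model.

Here R² = 0.7488:
- Explained: 74.88% of the variation in y
- Unexplained (residual): 100% − 74.88% = 25.12%
- Rule of thumb (below 0.3 weak; 0.3 to below 0.7 moderate; 0.7 and above strong) → strong

Note: R² says nothing about causation, and a high R² does not by itself mean the linear form is appropriate — check the residuals.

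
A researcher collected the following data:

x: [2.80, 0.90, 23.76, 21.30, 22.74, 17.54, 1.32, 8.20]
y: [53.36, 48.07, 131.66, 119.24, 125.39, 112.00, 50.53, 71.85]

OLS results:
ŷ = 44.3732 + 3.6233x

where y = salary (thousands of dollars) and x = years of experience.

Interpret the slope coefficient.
An increase of one year in experience is associated with a 3.6233 thousand dollars increase in predicted salary.

β₁ = 3.6233 is the change in predicted salary (thousand dollars) per additional year of experience.

Interpretation:
- Experience up by 1 year → predicted salary increases by 3.6233 thousand dollars
- This is a linear approximation: the same per-unit change is assumed across the whole observed x range
- The sign (+) gives the direction; the magnitude 3.6233 gives the size of the effect per year

The intercept β₀ = 44.3732 is the predicted salary when experience = 0; since the smallest observed x is 0.90, this is an extrapolation and mainly anchors the line.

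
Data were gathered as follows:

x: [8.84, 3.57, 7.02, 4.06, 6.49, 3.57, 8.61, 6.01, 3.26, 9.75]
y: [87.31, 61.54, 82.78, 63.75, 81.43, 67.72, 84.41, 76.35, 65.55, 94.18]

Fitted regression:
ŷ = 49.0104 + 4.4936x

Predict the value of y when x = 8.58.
ŷ = 87.5655

To predict y for x = 8.58, substitute into the regression equation:

ŷ = 49.0104 + 4.4936 × 8.58
ŷ = 49.0104 + 38.5551
ŷ = 87.5655

This is a point prediction; actual observations scatter around it by roughly the residual standard deviation.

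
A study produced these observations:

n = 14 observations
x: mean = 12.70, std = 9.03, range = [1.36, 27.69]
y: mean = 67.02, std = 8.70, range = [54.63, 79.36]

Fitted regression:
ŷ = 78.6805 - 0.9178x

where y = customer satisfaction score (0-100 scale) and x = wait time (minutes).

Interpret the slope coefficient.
For each additional minute of wait time, predicted satisfaction score decreases by approximately 0.9178 points.

β₁ = -0.9178 is the change in predicted satisfaction score (points) per additional minute of wait time.

Interpretation:
- Wait time up by 1 minute → predicted satisfaction score decreases by 0.9178 points
- The effect is assumed constant over the observed range of x (linearity)

The intercept β₀ = 78.6805 is the predicted satisfaction score when wait time = 0; since the smallest observed x is 1.36, this is an extrapolation and mainly anchors the line.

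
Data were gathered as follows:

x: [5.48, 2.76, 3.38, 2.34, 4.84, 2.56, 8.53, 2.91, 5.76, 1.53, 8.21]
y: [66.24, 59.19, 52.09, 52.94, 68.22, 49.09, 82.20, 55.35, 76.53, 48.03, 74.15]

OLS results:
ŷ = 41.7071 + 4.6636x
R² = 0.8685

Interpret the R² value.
R² = 0.8685 means 86.85% of the variation in y is explained by the linear relationship with x. This indicates a strong fit.

The coefficient of determination R² is the fraction of the total variation in y that the fitted line accounts for.

Here R² = 0.8685:
- Explained: 86.85% of the variation in y
- Unexplained (residual): 100% − 86.85% = 13.15%
- Rule of thumb (below 0.3 weak; 0.3 to below 0.7 moderate; 0.7 and above strong) → strong

Note: R² says nothing about causation, and a high R² does not by itself mean the linear form is appropriate — check the residuals.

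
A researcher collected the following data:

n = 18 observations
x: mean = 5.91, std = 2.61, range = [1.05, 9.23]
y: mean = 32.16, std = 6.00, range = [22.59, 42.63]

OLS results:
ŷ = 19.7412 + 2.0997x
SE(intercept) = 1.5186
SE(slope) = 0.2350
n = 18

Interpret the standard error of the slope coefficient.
The slope 2.0997 is pinned down to within about ±0.2350 (one SE) by these data — relative uncertainty 11.2%, i.e. precise.

What SE measures:
- The standard error quantifies the sampling variability of the coefficient estimate
- It is the estimated standard deviation of β̂₁ across hypothetical repeated samples of the same size
- Smaller SE → more precise estimate

Relative precision:
- SE / |β̂₁| = 0.2350 / 2.0997 = 11.2%
- Rule of thumb (under 20%: precise; 20% to under 50%: moderately precise; 50% or more: imprecise) → precise

Rough 95% range (±2 SE): 2.0997 ± 0.4700 → (1.6297, 2.5697).

What drives SE(β̂₁): wider spread of x values → smaller SE; larger n (here n = 18) → smaller SE; more residual scatter → larger SE.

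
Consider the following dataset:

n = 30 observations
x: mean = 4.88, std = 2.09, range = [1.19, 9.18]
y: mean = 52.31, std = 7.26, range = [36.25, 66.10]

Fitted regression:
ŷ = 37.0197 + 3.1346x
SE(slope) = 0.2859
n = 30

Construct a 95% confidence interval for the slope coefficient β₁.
The 95% CI for β₁ is (2.5490, 3.7202)

Confidence interval for the slope:

The 95% CI for β₁ is: β̂₁ ± t*(α/2, n-2) × SE(β̂₁)

Step 1: Find critical t-value
- Confidence level = 0.95
- Degrees of freedom = n - 2 = 30 - 2 = 28
- t*(α/2, 28) = 2.0484

Step 2: Calculate margin of error
Margin = 2.0484 × 0.2859 = 0.5856

Step 3: Construct interval
CI = 3.1346 ± 0.5856
CI = (2.5490, 3.7202)

Interpretation: each one-unit increase in x is associated with a change in mean y of between 2.5490 and 3.7202, with 95% confidence.
The interval does not include 0, suggesting a significant linear relationship.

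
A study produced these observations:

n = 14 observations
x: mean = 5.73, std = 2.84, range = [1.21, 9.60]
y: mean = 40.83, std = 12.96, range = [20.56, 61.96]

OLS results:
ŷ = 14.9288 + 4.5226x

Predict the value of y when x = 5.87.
ŷ = 41.4765

Plug x = 5.87 into the fitted line:

ŷ = 14.9288 + 4.5226 × 5.87
ŷ = 14.9288 + 26.5477
ŷ = 41.4765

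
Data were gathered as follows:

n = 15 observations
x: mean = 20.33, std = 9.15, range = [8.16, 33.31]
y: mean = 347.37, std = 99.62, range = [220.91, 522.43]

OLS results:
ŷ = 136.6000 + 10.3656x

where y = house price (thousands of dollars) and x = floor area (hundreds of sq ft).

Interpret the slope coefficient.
An increase of one hundred sq ft in floor area is associated with a 10.3656 thousand dollars increase in predicted house price.

The slope β₁ = 10.3656 gives the rate at which the fitted house price changes with floor area.

Interpretation:
- Floor area up by 1 hundred sq ft → predicted house price increases by 10.3656 thousand dollars
- The effect is assumed constant over the observed range of x (linearity)
- The sign (+) gives the direction; the magnitude 10.3656 gives the size of the effect per hundred sq ft

The intercept β₀ = 136.6000 is the predicted house price when floor area = 0; since the smallest observed x is 8.16, this is an extrapolation and mainly anchors the line.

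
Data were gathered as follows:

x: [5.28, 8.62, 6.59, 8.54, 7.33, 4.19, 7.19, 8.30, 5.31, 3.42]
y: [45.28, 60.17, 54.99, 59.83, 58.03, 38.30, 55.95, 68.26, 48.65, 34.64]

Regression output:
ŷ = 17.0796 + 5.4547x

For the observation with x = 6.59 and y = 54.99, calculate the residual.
Residual = 1.9639

The residual is the difference between the actual value and the predicted value:

Residual = y - ŷ

Step 1: Calculate predicted value
ŷ = 17.0796 + 5.4547 × 6.59
ŷ = 53.0261

Step 2: Calculate residual
Residual = 54.99 - 53.0261
Residual = 1.9639

Sign check: y > ŷ, so the point is above the line and the fit underestimates here.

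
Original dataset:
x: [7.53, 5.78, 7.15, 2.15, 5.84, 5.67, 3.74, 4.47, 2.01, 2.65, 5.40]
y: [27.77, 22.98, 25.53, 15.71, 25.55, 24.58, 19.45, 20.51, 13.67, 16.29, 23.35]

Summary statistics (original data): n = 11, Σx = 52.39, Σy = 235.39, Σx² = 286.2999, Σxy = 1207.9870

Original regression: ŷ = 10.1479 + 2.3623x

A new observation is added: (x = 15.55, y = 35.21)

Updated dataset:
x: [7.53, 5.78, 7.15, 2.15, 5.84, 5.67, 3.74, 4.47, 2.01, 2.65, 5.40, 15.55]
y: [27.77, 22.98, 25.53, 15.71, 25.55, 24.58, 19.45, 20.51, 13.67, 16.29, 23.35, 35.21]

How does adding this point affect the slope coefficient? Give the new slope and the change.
Adding the point moves β₁ from 2.3623 to 1.5577, i.e. it decreases by 0.8046 (-34.1%).

The new point has HIGH LEVERAGE: x = 15.55 is far from the original mean x̄ = 52.39/11 ≈ 4.76 (original range [2.01, 7.53]).

Step 1: Update the sums with the new point (n goes from 11 to 12)
Σx  = 52.39 + 15.55 = 67.94
Σy  = 235.39 + 35.21 = 270.60
Σx² = 286.2999 + 15.55² = 286.2999 + 241.8025 = 528.1024
Σxy = 1207.9870 + 15.55×35.21 = 1207.9870 + 547.5155 = 1755.5025

Step 2: Recompute the slope with b₁ = (nΣxy − ΣxΣy) / (nΣx² − (Σx)²)
Numerator   = 12×1755.5025 − 67.94×270.60 = 21066.0300 − 18384.5640 = 2681.4660
Denominator = 12×528.1024 − 67.94² = 6337.2288 − 4615.8436 = 1721.3852
b₁(new) = 2681.4660 / 1721.3852 = 1.5577

(Same formula on the original sums: (11×1207.9870 − 52.39×235.39) / (11×286.2999 − 52.39²) = 955.7749 / 404.5868 = 2.3623, matching the given fit.)

Step 3: Change in slope
Δβ₁ = 1.5577 − 2.3623 = -0.8046
Relative change = -0.8046 / 2.3623 × 100% = -34.1%
→ the slope decreases when the point is added.

A high-leverage point only changes the slope if it is off the original line; here y = 35.21 is below the original trend, so the slope decreases.
In practice: refit with and without it and report both if conclusions differ.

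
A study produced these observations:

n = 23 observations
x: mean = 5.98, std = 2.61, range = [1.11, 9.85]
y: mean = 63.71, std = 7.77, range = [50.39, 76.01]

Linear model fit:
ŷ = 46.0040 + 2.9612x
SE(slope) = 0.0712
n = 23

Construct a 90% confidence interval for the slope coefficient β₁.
The 90% CI for β₁ is (2.8387, 3.0837)

Confidence interval for the slope:

The 90% CI for β₁ is: β̂₁ ± t*(α/2, n-2) × SE(β̂₁)

Step 1: Find critical t-value
- Confidence level = 0.9
- Degrees of freedom = n - 2 = 23 - 2 = 21
- t*(α/2, 21) = 1.7207

Step 2: Calculate margin of error
Margin = 1.7207 × 0.0712 = 0.1225

Step 3: Construct interval
CI = 2.9612 ± 0.1225
CI = (2.8387, 3.0837)

Interpretation: intervals built this way capture the true β₁ in 90% of repeated samples; here the plausible range for the per-unit effect of x on y is 2.8387 to 3.0837.
Both endpoints are positive, so the data support a genuinely positive slope at this confidence level.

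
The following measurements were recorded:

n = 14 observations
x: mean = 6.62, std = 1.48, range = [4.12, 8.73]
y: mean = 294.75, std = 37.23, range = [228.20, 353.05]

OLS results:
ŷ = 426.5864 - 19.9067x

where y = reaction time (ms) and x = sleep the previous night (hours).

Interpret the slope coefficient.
On average, reaction time is about 19.9067 ms lower for every extra hour of sleep.

The slope coefficient β₁ = -19.9067 represents the marginal effect of sleep on reaction time.

Interpretation:
- Sleep up by 1 hour → predicted reaction time decreases by 19.9067 ms
- This is a linear approximation: the same per-unit change is assumed across the whole observed x range
- The sign (−) gives the direction; the magnitude 19.9067 gives the size of the effect per hour

The intercept β₀ = 426.5864 is the predicted reaction time when sleep = 0; since the smallest observed x is 4.12, this is an extrapolation and mainly anchors the line.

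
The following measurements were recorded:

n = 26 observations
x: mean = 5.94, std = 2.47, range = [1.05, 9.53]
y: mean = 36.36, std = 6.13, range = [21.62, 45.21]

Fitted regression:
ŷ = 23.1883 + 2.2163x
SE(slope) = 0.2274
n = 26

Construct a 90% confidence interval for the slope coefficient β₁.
The 90% CI for β₁ is (1.8272, 2.6054)

Confidence interval for the slope:

The 90% CI for β₁ is: β̂₁ ± t*(α/2, n-2) × SE(β̂₁)

Step 1: Find critical t-value
- Confidence level = 0.9
- Degrees of freedom = n - 2 = 26 - 2 = 24
- t*(α/2, 24) = 1.7109

Step 2: Calculate margin of error
Margin = 1.7109 × 0.2274 = 0.3891

Step 3: Construct interval
CI = 2.2163 ± 0.3891
CI = (1.8272, 2.6054)

Interpretation: each one-unit increase in x is associated with a change in mean y of between 1.8272 and 2.6054, with 90% confidence.
The interval does not include 0, suggesting a significant linear relationship.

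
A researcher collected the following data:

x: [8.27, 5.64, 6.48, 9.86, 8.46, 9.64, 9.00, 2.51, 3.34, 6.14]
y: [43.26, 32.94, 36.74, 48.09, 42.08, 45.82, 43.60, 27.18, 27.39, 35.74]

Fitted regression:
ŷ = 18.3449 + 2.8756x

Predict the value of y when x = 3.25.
ŷ = 27.6906

x = 3.25 lies inside the observed range [2.51, 9.86], so the fitted equation applies directly:

ŷ = 18.3449 + 2.8756 × 3.25
ŷ = 18.3449 + 9.3457
ŷ = 27.6906

This is a point prediction; actual observations scatter around it by roughly the residual standard deviation.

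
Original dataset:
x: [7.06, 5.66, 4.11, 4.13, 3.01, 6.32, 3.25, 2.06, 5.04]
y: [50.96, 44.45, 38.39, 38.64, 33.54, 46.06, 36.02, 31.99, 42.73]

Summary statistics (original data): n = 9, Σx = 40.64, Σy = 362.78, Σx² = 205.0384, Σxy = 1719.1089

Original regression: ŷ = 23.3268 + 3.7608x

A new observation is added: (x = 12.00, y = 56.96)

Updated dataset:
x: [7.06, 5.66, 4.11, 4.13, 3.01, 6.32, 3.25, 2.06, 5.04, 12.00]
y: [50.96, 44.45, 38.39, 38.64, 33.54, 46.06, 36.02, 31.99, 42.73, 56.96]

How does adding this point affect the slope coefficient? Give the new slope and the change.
The slope changes from 3.7608 to 2.6844 (change of -1.0764, or -28.6%).

x = 12.00 lies well outside the original x-range [2.06, 7.06] (x̄ ≈ 4.52), so this observation has high leverage and can move the slope substantially.

Step 1: Update the sums with the new point (n goes from 9 to 10)
Σx  = 40.64 + 12.00 = 52.64
Σy  = 362.78 + 56.96 = 419.74
Σx² = 205.0384 + 12.00² = 205.0384 + 144.0000 = 349.0384
Σxy = 1719.1089 + 12.00×56.96 = 1719.1089 + 683.5200 = 2402.6289

Step 2: Recompute the slope with b₁ = (nΣxy − ΣxΣy) / (nΣx² − (Σx)²)
Numerator   = 10×2402.6289 − 52.64×419.74 = 24026.2890 − 22095.1136 = 1931.1754
Denominator = 10×349.0384 − 52.64² = 3490.3840 − 2770.9696 = 719.4144
b₁(new) = 1931.1754 / 719.4144 = 2.6844

(Same formula on the original sums: (9×1719.1089 − 40.64×362.78) / (9×205.0384 − 40.64²) = 728.6009 / 193.7360 = 3.7608, matching the given fit.)

Step 3: Change in slope
Δβ₁ = 2.6844 − 3.7608 = -1.0764
Relative change = -1.0764 / 3.7608 × 100% = -28.6%
→ the slope decreases when the point is added.

A high-leverage point only changes the slope if it is off the original line; here y = 56.96 is below the original trend, so the slope decreases.
In practice: refit with and without it and report both if conclusions differ; examine leverage (hᵢ) and Cook's distance rather than deleting it automatically.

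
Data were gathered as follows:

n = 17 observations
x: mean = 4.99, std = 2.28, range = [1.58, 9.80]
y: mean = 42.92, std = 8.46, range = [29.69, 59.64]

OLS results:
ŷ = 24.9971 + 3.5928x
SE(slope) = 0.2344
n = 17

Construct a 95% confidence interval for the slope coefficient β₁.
The 95% CI for β₁ is (3.0932, 4.0924)

Confidence interval for the slope:

The 95% CI for β₁ is: β̂₁ ± t*(α/2, n-2) × SE(β̂₁)

Step 1: Find critical t-value
- Confidence level = 0.95
- Degrees of freedom = n - 2 = 17 - 2 = 15
- t*(α/2, 15) = 2.1314

Step 2: Calculate margin of error
Margin = 2.1314 × 0.2344 = 0.4996

Step 3: Construct interval
CI = 3.5928 ± 0.4996
CI = (3.0932, 4.0924)

Interpretation: intervals built this way capture the true β₁ in 95% of repeated samples; here the plausible range for the per-unit effect of x on y is 3.0932 to 4.0924.
The interval does not include 0, suggesting a significant linear relationship.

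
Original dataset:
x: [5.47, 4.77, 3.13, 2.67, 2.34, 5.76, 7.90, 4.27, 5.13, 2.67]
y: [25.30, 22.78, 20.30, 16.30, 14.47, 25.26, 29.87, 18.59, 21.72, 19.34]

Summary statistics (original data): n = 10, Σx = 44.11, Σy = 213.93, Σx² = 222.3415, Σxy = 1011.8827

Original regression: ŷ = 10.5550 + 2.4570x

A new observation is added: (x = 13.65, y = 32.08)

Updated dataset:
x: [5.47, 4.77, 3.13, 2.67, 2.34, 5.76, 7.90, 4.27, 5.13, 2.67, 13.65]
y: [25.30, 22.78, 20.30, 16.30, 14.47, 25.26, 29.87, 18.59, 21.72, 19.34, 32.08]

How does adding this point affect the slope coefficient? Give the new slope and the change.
The slope changes from 2.4570 to 1.4994 (change of -0.9576, or -39.0%).

The new point has HIGH LEVERAGE: x = 13.65 is far from the original mean x̄ = 44.11/10 ≈ 4.41 (original range [2.34, 7.90]).

Step 1: Update the sums with the new point (n goes from 10 to 11)
Σx  = 44.11 + 13.65 = 57.76
Σy  = 213.93 + 32.08 = 246.01
Σx² = 222.3415 + 13.65² = 222.3415 + 186.3225 = 408.6640
Σxy = 1011.8827 + 13.65×32.08 = 1011.8827 + 437.8920 = 1449.7747

Step 2: Recompute the slope with b₁ = (nΣxy − ΣxΣy) / (nΣx² − (Σx)²)
Numerator   = 11×1449.7747 − 57.76×246.01 = 15947.5217 − 14209.5376 = 1737.9841
Denominator = 11×408.6640 − 57.76² = 4495.3040 − 3336.2176 = 1159.0864
b₁(new) = 1737.9841 / 1159.0864 = 1.4994

(Same formula on the original sums: (10×1011.8827 − 44.11×213.93) / (10×222.3415 − 44.11²) = 682.3747 / 277.7229 = 2.4570, matching the given fit.)

Step 3: Change in slope
Δβ₁ = 1.4994 − 2.4570 = -0.9576
Relative change = -0.9576 / 2.4570 × 100% = -39.0%
→ the slope decreases when the point is added.

Because the point sits below the extension of the original line at a high-leverage x, it tilts the fit down.
In practice: check such a point for data-entry or measurement error.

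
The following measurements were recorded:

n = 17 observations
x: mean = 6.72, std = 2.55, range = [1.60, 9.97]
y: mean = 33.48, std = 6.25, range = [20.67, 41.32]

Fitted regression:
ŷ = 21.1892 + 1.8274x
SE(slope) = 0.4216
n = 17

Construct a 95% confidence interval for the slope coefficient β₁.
The 95% CI for β₁ is (0.9288, 2.7260)

Confidence interval for the slope:

The 95% CI for β₁ is: β̂₁ ± t*(α/2, n-2) × SE(β̂₁)

Step 1: Find critical t-value
- Confidence level = 0.95
- Degrees of freedom = n - 2 = 17 - 2 = 15
- t*(α/2, 15) = 2.1314

Step 2: Calculate margin of error
Margin = 2.1314 × 0.4216 = 0.8986

Step 3: Construct interval
CI = 1.8274 ± 0.8986
CI = (0.9288, 2.7260)

Interpretation: We are 95% confident that the true slope β₁ lies between 0.9288 and 2.7260.
Both endpoints are positive, so the data support a genuinely positive slope at this confidence level.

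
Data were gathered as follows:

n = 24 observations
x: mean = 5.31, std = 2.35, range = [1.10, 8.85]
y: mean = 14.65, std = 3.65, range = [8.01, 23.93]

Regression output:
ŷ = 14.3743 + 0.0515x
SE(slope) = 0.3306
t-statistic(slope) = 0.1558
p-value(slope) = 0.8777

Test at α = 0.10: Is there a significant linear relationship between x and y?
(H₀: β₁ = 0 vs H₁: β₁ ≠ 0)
Fail to reject H₀: p-value = 0.8777 ≥ α = 0.10. The linear relationship is not significant at the 10% level.

Hypothesis test for the slope coefficient:

H₀: β₁ = 0 (no linear relationship)
H₁: β₁ ≠ 0 (linear relationship exists)

Test statistic: t = β̂₁ / SE(β̂₁) = 0.0515 / 0.3306 = 0.1558

With df = 22, the two-sided p-value for |t| = 0.1558 is 0.8777.

Decision rule: reject H₀ if p-value < α.
p-value = 0.8777 ≥ α = 0.10 → fail to reject H₀.

There is not sufficient evidence at the 10% significance level to conclude that a linear relationship exists between x and y.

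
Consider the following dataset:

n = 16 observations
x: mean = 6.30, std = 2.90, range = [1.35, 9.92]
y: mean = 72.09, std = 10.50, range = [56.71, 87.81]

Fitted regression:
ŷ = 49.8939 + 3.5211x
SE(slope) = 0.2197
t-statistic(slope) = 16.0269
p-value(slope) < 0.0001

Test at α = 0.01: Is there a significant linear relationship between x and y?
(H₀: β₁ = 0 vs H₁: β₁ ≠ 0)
Since p-value < 0.0001 < α = 0.01, reject H₀ — the slope is significantly different from 0.

Hypothesis test for the slope coefficient:

H₀: β₁ = 0 (no linear relationship)
H₁: β₁ ≠ 0 (linear relationship exists)

Test statistic: t = β̂₁ / SE(β̂₁) = 3.5211 / 0.2197 = 16.0269

p < 0.0001: how often a slope estimate this far from 0 (in SE units) would arise by chance if β₁ were truly 0.

Decision rule: reject H₀ if p-value < α.
p-value < 0.0001 < α = 0.01 → reject H₀.

At α = 0.01 the data do provide convincing evidence of a nonzero slope.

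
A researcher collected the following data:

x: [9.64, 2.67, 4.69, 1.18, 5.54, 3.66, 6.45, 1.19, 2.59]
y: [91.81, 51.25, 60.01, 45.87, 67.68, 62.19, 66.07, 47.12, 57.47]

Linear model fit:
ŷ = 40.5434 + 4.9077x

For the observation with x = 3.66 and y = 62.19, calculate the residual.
Residual = 3.6844

The residual is the difference between the actual value and the predicted value:

Residual = y - ŷ

Step 1: Calculate predicted value
ŷ = 40.5434 + 4.9077 × 3.66
ŷ = 58.5056

Step 2: Calculate residual
Residual = 62.19 - 58.5056
Residual = 3.6844

Sign check: y > ŷ, so the point is above the line and the fit underestimates here.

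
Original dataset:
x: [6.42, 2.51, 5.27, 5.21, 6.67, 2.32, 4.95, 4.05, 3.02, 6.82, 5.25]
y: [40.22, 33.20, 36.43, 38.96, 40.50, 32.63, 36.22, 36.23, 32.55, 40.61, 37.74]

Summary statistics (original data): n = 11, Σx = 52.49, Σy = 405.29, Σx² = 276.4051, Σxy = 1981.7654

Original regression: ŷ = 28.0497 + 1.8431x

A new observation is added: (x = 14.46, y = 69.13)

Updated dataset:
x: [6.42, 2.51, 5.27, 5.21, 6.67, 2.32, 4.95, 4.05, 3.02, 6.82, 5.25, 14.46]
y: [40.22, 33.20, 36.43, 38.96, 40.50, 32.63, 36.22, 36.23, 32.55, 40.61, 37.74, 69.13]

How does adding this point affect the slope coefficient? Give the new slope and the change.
Adding the point moves β₁ from 1.8431 to 2.9875, i.e. it increases by 1.1444 (+62.1%).

The new point has HIGH LEVERAGE: x = 14.46 is far from the original mean x̄ = 52.49/11 ≈ 4.77 (original range [2.32, 6.82]).

Step 1: Update the sums with the new point (n goes from 11 to 12)
Σx  = 52.49 + 14.46 = 66.95
Σy  = 405.29 + 69.13 = 474.42
Σx² = 276.4051 + 14.46² = 276.4051 + 209.0916 = 485.4967
Σxy = 1981.7654 + 14.46×69.13 = 1981.7654 + 999.6198 = 2981.3852

Step 2: Recompute the slope with b₁ = (nΣxy − ΣxΣy) / (nΣx² − (Σx)²)
Numerator   = 12×2981.3852 − 66.95×474.42 = 35776.6224 − 31762.4190 = 4014.2034
Denominator = 12×485.4967 − 66.95² = 5825.9604 − 4482.3025 = 1343.6579
b₁(new) = 4014.2034 / 1343.6579 = 2.9875

(Same formula on the original sums: (11×1981.7654 − 52.49×405.29) / (11×276.4051 − 52.49²) = 525.7473 / 285.2560 = 1.8431, matching the given fit.)

Step 3: Change in slope
Δβ₁ = 2.9875 − 1.8431 = +1.1444
Relative change = +1.1444 / 1.8431 × 100% = +62.1%
→ the slope increases when the point is added.

A high-leverage point only changes the slope if it is off the original line; here y = 69.13 is above the original trend, so the slope increases.
In practice: examine leverage (hᵢ) and Cook's distance rather than deleting it automatically; check such a point for data-entry or measurement error.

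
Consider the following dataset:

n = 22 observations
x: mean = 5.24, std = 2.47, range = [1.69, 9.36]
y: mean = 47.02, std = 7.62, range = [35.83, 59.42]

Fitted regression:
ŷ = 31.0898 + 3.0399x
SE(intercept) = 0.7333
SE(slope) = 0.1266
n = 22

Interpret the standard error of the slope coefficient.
The slope 3.0399 is pinned down to within about ±0.1266 (one SE) by these data — relative uncertainty 4.2%, i.e. precise.

SE(β̂₁) = s / √Sxx, where s is the residual standard deviation and Sxx = Σ(x − x̄)². It is the yardstick for how far β̂₁ = 3.0399 could plausibly be from the true slope.

Relative precision:
- SE / |β̂₁| = 0.1266 / 3.0399 = 4.2%
- Rule of thumb (under 20%: precise; 20% to under 50%: moderately precise; 50% or more: imprecise) → precise

Link to the t-test: t = β̂₁ / SE(β̂₁) = 3.0399 / 0.1266 = 24.0118, the statistic for H₀: β₁ = 0.

What drives SE(β̂₁): more residual scatter → larger SE; larger n (here n = 22) → smaller SE.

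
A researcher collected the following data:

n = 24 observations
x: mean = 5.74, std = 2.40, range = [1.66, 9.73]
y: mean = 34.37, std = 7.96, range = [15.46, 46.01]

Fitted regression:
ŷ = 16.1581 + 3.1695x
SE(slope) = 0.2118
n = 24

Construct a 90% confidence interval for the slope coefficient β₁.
The 90% CI for β₁ is (2.8058, 3.5332)

Confidence interval for the slope:

The 90% CI for β₁ is: β̂₁ ± t*(α/2, n-2) × SE(β̂₁)

Step 1: Find critical t-value
- Confidence level = 0.9
- Degrees of freedom = n - 2 = 24 - 2 = 22
- t*(α/2, 22) = 1.7171

Step 2: Calculate margin of error
Margin = 1.7171 × 0.2118 = 0.3637

Step 3: Construct interval
CI = 3.1695 ± 0.3637
CI = (2.8058, 3.5332)

Interpretation: intervals built this way capture the true β₁ in 90% of repeated samples; here the plausible range for the per-unit effect of x on y is 2.8058 to 3.5332.
The interval does not include 0, suggesting a significant linear relationship.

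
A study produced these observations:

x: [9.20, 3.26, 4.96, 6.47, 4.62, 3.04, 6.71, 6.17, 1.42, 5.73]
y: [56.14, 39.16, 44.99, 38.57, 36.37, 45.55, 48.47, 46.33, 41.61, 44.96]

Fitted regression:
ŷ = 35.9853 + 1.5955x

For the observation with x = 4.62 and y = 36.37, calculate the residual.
Residual = -6.9865

The residual is the difference between the actual value and the predicted value:

Residual = y - ŷ

Step 1: Calculate predicted value
ŷ = 35.9853 + 1.5955 × 4.62
ŷ = 43.3565

Step 2: Calculate residual
Residual = 36.37 - 43.3565
Residual = -6.9865

Sign check: y < ŷ, so the point is below the line and the fit overestimates here.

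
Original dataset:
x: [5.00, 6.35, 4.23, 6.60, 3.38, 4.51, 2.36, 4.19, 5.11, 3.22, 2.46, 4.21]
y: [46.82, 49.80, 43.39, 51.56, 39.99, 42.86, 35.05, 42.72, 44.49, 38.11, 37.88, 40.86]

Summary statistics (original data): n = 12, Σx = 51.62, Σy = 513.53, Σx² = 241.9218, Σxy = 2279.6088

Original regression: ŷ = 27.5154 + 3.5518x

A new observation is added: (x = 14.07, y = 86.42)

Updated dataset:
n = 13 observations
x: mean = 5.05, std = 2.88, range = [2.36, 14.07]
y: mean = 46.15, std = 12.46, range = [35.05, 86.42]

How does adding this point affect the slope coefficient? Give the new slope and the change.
Adding the point moves β₁ from 3.5518 to 4.2978, i.e. it increases by 0.7460 (+21.0%).

x = 14.07 lies well outside the original x-range [2.36, 6.60] (x̄ ≈ 4.30), so this observation has high leverage and can move the slope substantially.

Step 1: Update the sums with the new point (n goes from 12 to 13)
Σx  = 51.62 + 14.07 = 65.69
Σy  = 513.53 + 86.42 = 599.95
Σx² = 241.9218 + 14.07² = 241.9218 + 197.9649 = 439.8867
Σxy = 2279.6088 + 14.07×86.42 = 2279.6088 + 1215.9294 = 3495.5382

Step 2: Recompute the slope with b₁ = (nΣxy − ΣxΣy) / (nΣx² − (Σx)²)
Numerator   = 13×3495.5382 − 65.69×599.95 = 45441.9966 − 39410.7155 = 6031.2811
Denominator = 13×439.8867 − 65.69² = 5718.5271 − 4315.1761 = 1403.3510
b₁(new) = 6031.2811 / 1403.3510 = 4.2978

(Same formula on the original sums: (12×2279.6088 − 51.62×513.53) / (12×241.9218 − 51.62²) = 846.8870 / 238.4372 = 3.5518, matching the given fit.)

Step 3: Change in slope
Δβ₁ = 4.2978 − 3.5518 = +0.7460
Relative change = +0.7460 / 3.5518 × 100% = +21.0%
→ the slope increases when the point is added.

Because the point sits above the extension of the original line at a high-leverage x, it tilts the fit up.
In practice: refit with and without it and report both if conclusions differ.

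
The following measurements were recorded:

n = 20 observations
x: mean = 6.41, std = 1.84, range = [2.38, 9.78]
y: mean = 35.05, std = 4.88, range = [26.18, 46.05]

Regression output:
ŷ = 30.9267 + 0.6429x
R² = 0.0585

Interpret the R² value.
About 5.85% of the variability in y is accounted for by the regression on x (R² = 0.0585) — a weak linear fit.

R² = 1 − SS_res/SS_tot compares the residual scatter to the total scatter of y about its mean.

Here R² = 0.0585:
- Explained: 5.85% of the variation in y
- Unexplained (residual): 100% − 5.85% = 94.15%
- Rule of thumb (below 0.3 weak; 0.3 to below 0.7 moderate; 0.7 and above strong) → weak

Note: R² never decreases when predictors are added, so it should not be used alone to compare models of different size.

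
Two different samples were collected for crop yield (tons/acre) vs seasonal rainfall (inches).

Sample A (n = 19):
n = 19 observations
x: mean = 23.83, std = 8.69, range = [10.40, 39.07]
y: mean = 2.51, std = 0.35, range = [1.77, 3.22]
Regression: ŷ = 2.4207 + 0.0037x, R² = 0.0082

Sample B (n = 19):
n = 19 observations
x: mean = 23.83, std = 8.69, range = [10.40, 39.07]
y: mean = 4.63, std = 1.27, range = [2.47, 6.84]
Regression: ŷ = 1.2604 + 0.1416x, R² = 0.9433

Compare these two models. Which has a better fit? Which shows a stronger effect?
Model B has the better fit (R² = 0.9433 vs 0.0082). Model B shows the stronger effect (|β₁| = 0.1416 vs 0.0037).

Model Comparison:

Which explains more variance? (R²)
- Model A: R² = 0.0082 → 0.82% of variance in crop yield explained
- Model B: R² = 0.9433 → 94.33% of variance in crop yield explained
- 0.9433 > 0.0082 → Model B has the better fit

Strength of effect — compare |β₁|:
- Model A: β₁ = 0.0037 → predicted crop yield rises 0.0037 tons/acre per additional inch of rainfall
- Model B: β₁ = 0.1416 → predicted crop yield rises 0.1416 tons/acre per additional inch of rainfall
- |0.0037| < |0.1416| → Model B shows the stronger marginal effect

Note: A better fit (higher R²) doesn't necessarily mean a more important relationship.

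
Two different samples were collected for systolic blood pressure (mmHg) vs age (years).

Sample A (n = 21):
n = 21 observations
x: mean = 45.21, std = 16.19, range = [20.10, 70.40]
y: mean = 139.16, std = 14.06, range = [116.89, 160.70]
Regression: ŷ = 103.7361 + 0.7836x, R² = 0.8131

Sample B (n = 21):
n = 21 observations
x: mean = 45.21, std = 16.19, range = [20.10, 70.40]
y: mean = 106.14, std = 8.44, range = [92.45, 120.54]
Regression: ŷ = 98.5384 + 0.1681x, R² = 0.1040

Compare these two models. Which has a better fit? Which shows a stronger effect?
Model A has the better fit (R² = 0.8131 vs 0.1040). Model A shows the stronger effect (|β₁| = 0.7836 vs 0.1681).

Model Comparison:

Goodness of fit (R²):
- Model A: R² = 0.8131 → 81.31% of variance in blood pressure explained
- Model B: R² = 0.1040 → 10.40% of variance in blood pressure explained
- 0.8131 > 0.1040 → Model A has the better fit

Which has the larger per-year effect? (|β₁|)
- Model A: β₁ = 0.7836 → predicted blood pressure rises 0.7836 mmHg per additional year of age
- Model B: β₁ = 0.1681 → predicted blood pressure rises 0.1681 mmHg per additional year of age
- |0.7836| > |0.1681| → Model A shows the stronger marginal effect

Notes:
- A better fit (higher R²) doesn't necessarily mean a more important relationship.
- The two samples could reflect different populations, time periods, or measurement quality.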